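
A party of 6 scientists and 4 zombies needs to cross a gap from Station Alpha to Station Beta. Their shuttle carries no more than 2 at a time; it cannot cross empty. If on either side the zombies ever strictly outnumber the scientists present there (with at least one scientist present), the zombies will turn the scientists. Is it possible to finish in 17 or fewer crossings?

Yes

Yes — this plan uses 17 crossings (≤ 17):
1. 2 zombies → Station Beta.  (Station Alpha: 6S 2Z; Station Beta: 0S 2Z)
2. 1 zombie ← Station Alpha.  (Station Alpha: 6S 3Z; Station Beta: 0S 1Z)
3. 2 zombies → Station Beta.  (Station Alpha: 6S 1Z; Station Beta: 0S 3Z)
4. 1 zombie ← Station Alpha.  (Station Alpha: 6S 2Z; Station Beta: 0S 2Z)
5. 2 scientists → Station Beta.  (Station Alpha: 4S 2Z; Station Beta: 2S 2Z)
6. 1 zombie ← Station Alpha.  (Station Alpha: 4S 3Z; Station Beta: 2S 1Z)
7. 1 scientist and 1 zombie → Station Beta.  (Station Alpha: 3S 2Z; Station Beta: 3S 2Z)
8. 1 zombie ← Station Alpha.  (Station Alpha: 3S 3Z; Station Beta: 3S 1Z)
9. 2 zombies → Station Beta.  (Station Alpha: 3S 1Z; Station Beta: 3S 3Z)
10. 1 zombie ← Station Alpha.  (Station Alpha: 3S 2Z; Station Beta: 3S 2Z)
11. 1 scientist and 1 zombie → Station Beta.  (Station Alpha: 2S 1Z; Station Beta: 4S 3Z)
12. 1 zombie ← Station Alpha.  (Station Alpha: 2S 2Z; Station Beta: 4S 2Z)
13. 2 zombies → Station Beta.  (Station Alpha: 2S 0Z; Station Beta: 4S 4Z)
14. 1 zombie ← Station Alpha.  (Station Alpha: 2S 1Z; Station Beta: 4S 3Z)
15. 1 scientist and 1 zombie → Station Beta.  (Station Alpha: 1S 0Z; Station Beta: 5S 4Z)
16. 1 zombie ← Station Alpha.  (Station Alpha: 1S 1Z; Station Beta: 5S 3Z)
17. 1 scientist and 1 zombie → Station Beta.  (Station Alpha: 0S 0Z; Station Beta: 6S 4Z)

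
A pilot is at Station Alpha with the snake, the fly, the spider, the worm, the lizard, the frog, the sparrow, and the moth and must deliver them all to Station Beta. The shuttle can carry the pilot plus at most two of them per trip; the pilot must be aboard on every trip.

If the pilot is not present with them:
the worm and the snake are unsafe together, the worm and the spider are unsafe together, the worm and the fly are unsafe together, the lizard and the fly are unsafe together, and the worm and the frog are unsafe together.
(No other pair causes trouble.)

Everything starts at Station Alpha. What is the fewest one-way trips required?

9

Counting alone: the pilot can take at most 2 across per trip to Station Beta, so moving all 8 needs at least 4 loaded trips out, with a return between consecutive ones — at least 7 crossings.
The safety rule pushes this higher. Following every safe sequence of crossings, the most of the 8 that can be at Station Beta as the shuttle arrives there on crossing 7 is 7 — never all 8.
So no plan with fewer than 9 crossings exists, and this one achieves 9:
1. Pilot goes to Station Beta with the fly and the worm.  [Station Alpha: the frog, the lizard, the moth, the snake, the sparrow, the spider | Station Beta: the fly, the worm]
2. Pilot goes back to Station Alpha with the fly.  [Station Alpha: the fly, the frog, the lizard, the moth, the snake, the sparrow, the spider | Station Beta: the worm]
3. Pilot goes to Station Beta with the fly and the snake.  [Station Alpha: the frog, the lizard, the moth, the sparrow, the spider | Station Beta: the fly, the snake, the worm]
4. Pilot goes back to Station Alpha with the worm.  [Station Alpha: the frog, the lizard, the moth, the sparrow, the spider, the worm | Station Beta: the fly, the snake]
5. Pilot goes to Station Beta with the frog and the spider.  [Station Alpha: the lizard, the moth, the sparrow, the worm | Station Beta: the fly, the frog, the snake, the spider]
6. Pilot goes back to Station Alpha alone.  [Station Alpha: the lizard, the moth, the sparrow, the worm | Station Beta: the fly, the frog, the snake, the spider]
7. Pilot goes to Station Beta with the moth and the sparrow.  [Station Alpha: the lizard, the worm | Station Beta: the fly, the frog, the moth, the snake, the sparrow, the spider]
8. Pilot goes back to Station Alpha alone.  [Station Alpha: the lizard, the worm | Station Beta: the fly, the frog, the moth, the snake, the sparrow, the spider]
9. Pilot goes to Station Beta with the lizard and the worm.  [Station Alpha: — | Station Beta: the fly, the frog, the lizard, the moth, the snake, the sparrow, the spider, the worm]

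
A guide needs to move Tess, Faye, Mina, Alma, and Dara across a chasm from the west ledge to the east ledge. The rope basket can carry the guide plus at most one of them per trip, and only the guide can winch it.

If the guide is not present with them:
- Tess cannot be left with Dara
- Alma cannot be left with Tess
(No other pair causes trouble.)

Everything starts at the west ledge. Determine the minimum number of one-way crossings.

Counting alone: the guide can take at most 1 across per trip to the east ledge, so moving all 5 needs at least 5 loaded trips out, with a return between consecutive ones — at least 9 crossings.
The safety rule pushes this higher. Following every safe sequence of crossings, the most of the 5 that can be at the east ledge as the rope basket arrives there on crossing 9 is 4 — never all 5.
So no plan with fewer than 11 crossings exists, and this one achieves 11:
1. Guide goes to the east ledge with Tess.  [the west ledge: Alma, Dara, Faye, Mina | the east ledge: Tess]
2. Guide goes back to the west ledge alone.  [the west ledge: Alma, Dara, Faye, Mina | the east ledge: Tess]
3. Guide goes to the east ledge with Faye.  [the west ledge: Alma, Dara, Mina | the east ledge: Faye, Tess]
4. Guide goes back to the west ledge alone.  [the west ledge: Alma, Dara, Mina | the east ledge: Faye, Tess]
5. Guide goes to the east ledge with Mina.  [the west ledge: Alma, Dara | the east ledge: Faye, Mina, Tess]
6. Guide goes back to the west ledge alone.  [the west ledge: Alma, Dara | the east ledge: Faye, Mina, Tess]
7. Guide goes to the east ledge with Alma.  [the west ledge: Dara | the east ledge: Alma, Faye, Mina, Tess]
8. Guide goes back to the west ledge with Tess.  [the west ledge: Dara, Tess | the east ledge: Alma, Faye, Mina]
9. Guide goes to the east ledge with Dara.  [the west ledge: Tess | the east ledge: Alma, Dara, Faye, Mina]
10. Guide goes back to the west ledge alone.  [the west ledge: Tess | the east ledge: Alma, Dara, Faye, Mina]
11. Guide goes to the east ledge with Tess.  [the west ledge: — | the east ledge: Alma, Dara, Faye, Mina, Tess]

11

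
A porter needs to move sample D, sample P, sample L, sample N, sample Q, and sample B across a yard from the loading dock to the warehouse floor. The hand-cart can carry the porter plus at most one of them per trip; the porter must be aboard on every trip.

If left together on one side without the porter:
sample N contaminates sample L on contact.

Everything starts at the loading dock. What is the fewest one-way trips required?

Counting alone: the porter can take at most 1 across per trip to the warehouse floor, so moving all 6 needs at least 6 loaded trips out, with a return between consecutive ones — at least 11 crossings.
The plan below uses exactly 11 crossings, so it is optimal:
1. Porter goes to the warehouse floor with sample L.  [the loading dock: sample B, sample D, sample N, sample P, sample Q | the warehouse floor: sample L]
2. Porter goes back to the loading dock alone.  [the loading dock: sample B, sample D, sample N, sample P, sample Q | the warehouse floor: sample L]
3. Porter goes to the warehouse floor with sample D.  [the loading dock: sample B, sample N, sample P, sample Q | the warehouse floor: sample D, sample L]
4. Porter goes back to the loading dock alone.  [the loading dock: sample B, sample N, sample P, sample Q | the warehouse floor: sample D, sample L]
5. Porter goes to the warehouse floor with sample P.  [the loading dock: sample B, sample N, sample Q | the warehouse floor: sample D, sample L, sample P]
6. Porter goes back to the loading dock alone.  [the loading dock: sample B, sample N, sample Q | the warehouse floor: sample D, sample L, sample P]
7. Porter goes to the warehouse floor with sample Q.  [the loading dock: sample B, sample N | the warehouse floor: sample D, sample L, sample P, sample Q]
8. Porter goes back to the loading dock alone.  [the loading dock: sample B, sample N | the warehouse floor: sample D, sample L, sample P, sample Q]
9. Porter goes to the warehouse floor with sample B.  [the loading dock: sample N | the warehouse floor: sample B, sample D, sample L, sample P, sample Q]
10. Porter goes back to the loading dock alone.  [the loading dock: sample N | the warehouse floor: sample B, sample D, sample L, sample P, sample Q]
11. Porter goes to the warehouse floor with sample N.  [the loading dock: — | the warehouse floor: sample B, sample D, sample L, sample N, sample P, sample Q]

11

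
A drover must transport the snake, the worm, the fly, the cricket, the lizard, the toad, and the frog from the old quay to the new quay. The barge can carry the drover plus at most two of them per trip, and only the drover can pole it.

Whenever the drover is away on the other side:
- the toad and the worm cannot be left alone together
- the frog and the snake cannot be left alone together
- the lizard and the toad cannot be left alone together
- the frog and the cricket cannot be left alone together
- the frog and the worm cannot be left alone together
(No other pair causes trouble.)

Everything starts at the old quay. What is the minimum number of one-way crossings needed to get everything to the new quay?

Counting alone: the drover can take at most 2 across per trip to the new quay, so moving all 7 needs at least 4 loaded trips out, with a return between consecutive ones — at least 7 crossings.
The safety rule pushes this higher. Following every safe sequence of crossings, the most of the 7 that can be at the new quay as the barge arrives there on crossing 7 is 6 — never all 7.
So no plan with fewer than 9 crossings exists, and this one achieves 9:
1. Drover goes to the new quay with the frog and the toad.
2. Drover goes back to the old quay alone.
3. Drover goes to the new quay with the snake.
4. Drover goes back to the old quay with the frog.
5. Drover goes to the new quay with the cricket and the worm.
6. Drover goes back to the old quay with the toad.
7. Drover goes to the new quay with the fly and the lizard.
8. Drover goes back to the old quay alone.
9. Drover goes to the new quay with the frog and the toad.

9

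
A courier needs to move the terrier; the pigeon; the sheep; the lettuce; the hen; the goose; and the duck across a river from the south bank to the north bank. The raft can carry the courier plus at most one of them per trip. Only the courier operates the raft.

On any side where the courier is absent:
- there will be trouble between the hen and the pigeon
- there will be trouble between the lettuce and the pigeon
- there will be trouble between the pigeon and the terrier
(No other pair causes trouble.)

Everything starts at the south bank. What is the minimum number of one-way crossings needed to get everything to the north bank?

impossible

Following every safe sequence of crossings from the start, the most of the 7 that can be at the north bank as the raft arrives there on crossings 1, 3, 5, 7, 9 is 1, 2, 3, 4, 5 respectively; the best ever achieved is 5 of 7.
From crossing 11 on, no configuration arises that was not already reachable earlier: only 72 distinct safe configurations (who is on which side, and where the raft is) can ever be reached, none of them has everyone across, and every continuation just revisits them. So no valid plan exists.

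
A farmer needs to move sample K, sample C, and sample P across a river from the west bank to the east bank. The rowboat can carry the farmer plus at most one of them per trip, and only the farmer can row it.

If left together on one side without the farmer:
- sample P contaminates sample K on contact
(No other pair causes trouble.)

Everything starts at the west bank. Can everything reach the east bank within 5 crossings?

Yes — this plan uses 5 crossings (≤ 5):
1. Farmer goes to the east bank with sample K.  [the west bank: sample C, sample P | the east bank: sample K]
2. Farmer goes back to the west bank alone.  [the west bank: sample C, sample P | the east bank: sample K]
3. Farmer goes to the east bank with sample C.  [the west bank: sample P | the east bank: sample C, sample K]
4. Farmer goes back to the west bank alone.  [the west bank: sample P | the east bank: sample C, sample K]
5. Farmer goes to the east bank with sample P.  [the west bank: — | the east bank: sample C, sample K, sample P]

Yes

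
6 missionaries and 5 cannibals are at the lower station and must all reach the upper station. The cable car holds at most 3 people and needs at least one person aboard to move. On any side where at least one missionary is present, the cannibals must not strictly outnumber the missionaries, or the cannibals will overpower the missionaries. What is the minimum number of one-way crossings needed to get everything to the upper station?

9

Counting alone: each trip to the upper station takes at most 3 across and each return brings at least 1 back, so after t trips out (and t−1 returns) at most 3t − (t−1) of the 11 are across; that first reaches 11 at t = 5, so at least 9 crossings are needed.
The plan below uses exactly 9 crossings, so it is optimal:
1. 3 cannibals → the upper station.  (the lower station: 6M 2C; the upper station: 0M 3C)
2. 1 cannibal ← the lower station.  (the lower station: 6M 3C; the upper station: 0M 2C)
3. 3 missionaries → the upper station.  (the lower station: 3M 3C; the upper station: 3M 2C)
4. 1 missionary ← the lower station.  (the lower station: 4M 3C; the upper station: 2M 2C)
5. 2 missionaries and 1 cannibal → the upper station.  (the lower station: 2M 2C; the upper station: 4M 3C)
6. 1 missionary ← the lower station.  (the lower station: 3M 2C; the upper station: 3M 3C)
7. 2 missionaries and 1 cannibal → the upper station.  (the lower station: 1M 1C; the upper station: 5M 4C)
8. 1 missionary ← the lower station.  (the lower station: 2M 1C; the upper station: 4M 4C)
9. 2 missionaries and 1 cannibal → the upper station.  (the lower station: 0M 0C; the upper station: 6M 5C)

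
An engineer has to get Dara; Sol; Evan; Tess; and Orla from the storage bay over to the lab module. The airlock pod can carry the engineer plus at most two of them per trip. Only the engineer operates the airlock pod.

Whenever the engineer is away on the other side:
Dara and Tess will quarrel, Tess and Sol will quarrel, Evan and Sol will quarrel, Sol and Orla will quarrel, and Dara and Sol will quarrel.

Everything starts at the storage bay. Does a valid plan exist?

1. Engineer goes to the lab module with Dara and Sol.
2. Engineer goes back to the storage bay with Dara.
3. Engineer goes to the lab module with Dara and Evan.
4. Engineer goes back to the storage bay with Sol.
5. Engineer goes to the lab module with Orla and Sol.
6. Engineer goes back to the storage bay with Sol.
7. Engineer goes to the lab module with Sol and Tess.

Yes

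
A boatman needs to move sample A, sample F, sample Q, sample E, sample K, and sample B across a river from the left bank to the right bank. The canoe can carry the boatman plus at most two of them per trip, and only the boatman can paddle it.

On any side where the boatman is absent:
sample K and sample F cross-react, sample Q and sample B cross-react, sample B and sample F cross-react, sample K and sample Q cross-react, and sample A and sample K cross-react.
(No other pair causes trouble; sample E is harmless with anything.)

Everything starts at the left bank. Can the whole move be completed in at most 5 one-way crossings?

Counting alone: the boatman can take at most 2 across per trip to the right bank, so moving all 6 needs at least 3 loaded trips out, with a return between consecutive ones — at least 5 crossings.
The safety rule pushes this higher. Following every safe sequence of crossings, the most of the 6 that can be at the right bank as the canoe arrives there on crossing 5 is 5 — never all 6.
So the move cannot be finished within 5 crossings. (The shortest complete plan takes 7:)
1. Boatman goes to the right bank with sample B and sample K.  [the left bank: sample A, sample E, sample F, sample Q | the right bank: sample B, sample K]
2. Boatman goes back to the left bank alone.  [the left bank: sample A, sample E, sample F, sample Q | the right bank: sample B, sample K]
3. Boatman goes to the right bank with sample A and sample F.  [the left bank: sample E, sample Q | the right bank: sample A, sample B, sample F, sample K]
4. Boatman goes back to the left bank with sample B and sample K.  [the left bank: sample B, sample E, sample K, sample Q | the right bank: sample A, sample F]
5. Boatman goes to the right bank with sample E and sample Q.  [the left bank: sample B, sample K | the right bank: sample A, sample E, sample F, sample Q]
6. Boatman goes back to the left bank alone.  [the left bank: sample B, sample K | the right bank: sample A, sample E, sample F, sample Q]
7. Boatman goes to the right bank with sample B and sample K.  [the left bank: — | the right bank: sample A, sample B, sample E, sample F, sample K, sample Q]

No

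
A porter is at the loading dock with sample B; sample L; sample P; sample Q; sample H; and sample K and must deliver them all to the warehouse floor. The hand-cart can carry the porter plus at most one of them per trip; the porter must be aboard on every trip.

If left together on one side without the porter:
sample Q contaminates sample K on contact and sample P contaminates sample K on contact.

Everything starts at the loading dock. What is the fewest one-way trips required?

13

Counting alone: the porter can take at most 1 across per trip to the warehouse floor, so moving all 6 needs at least 6 loaded trips out, with a return between consecutive ones — at least 11 crossings.
The safety rule pushes this higher. Following every safe sequence of crossings, the most of the 6 that can be at the warehouse floor as the hand-cart arrives there on crossing 11 is 5 — never all 6.
So no plan with fewer than 13 crossings exists, and this one achieves 13:
1. Porter goes to the warehouse floor with sample K.  [the loading dock: sample B, sample H, sample L, sample P, sample Q | the warehouse floor: sample K]
2. Porter goes back to the loading dock alone.  [the loading dock: sample B, sample H, sample L, sample P, sample Q | the warehouse floor: sample K]
3. Porter goes to the warehouse floor with sample B.  [the loading dock: sample H, sample L, sample P, sample Q | the warehouse floor: sample B, sample K]
4. Porter goes back to the loading dock alone.  [the loading dock: sample H, sample L, sample P, sample Q | the warehouse floor: sample B, sample K]
5. Porter goes to the warehouse floor with sample L.  [the loading dock: sample H, sample P, sample Q | the warehouse floor: sample B, sample K, sample L]
6. Porter goes back to the loading dock alone.  [the loading dock: sample H, sample P, sample Q | the warehouse floor: sample B, sample K, sample L]
7. Porter goes to the warehouse floor with sample P.  [the loading dock: sample H, sample Q | the warehouse floor: sample B, sample K, sample L, sample P]
8. Porter goes back to the loading dock with sample K.  [the loading dock: sample H, sample K, sample Q | the warehouse floor: sample B, sample L, sample P]
9. Porter goes to the warehouse floor with sample Q.  [the loading dock: sample H, sample K | the warehouse floor: sample B, sample L, sample P, sample Q]
10. Porter goes back to the loading dock alone.  [the loading dock: sample H, sample K | the warehouse floor: sample B, sample L, sample P, sample Q]
11. Porter goes to the warehouse floor with sample H.  [the loading dock: sample K | the warehouse floor: sample B, sample H, sample L, sample P, sample Q]
12. Porter goes back to the loading dock alone.  [the loading dock: sample K | the warehouse floor: sample B, sample H, sample L, sample P, sample Q]
13. Porter goes to the warehouse floor with sample K.  [the loading dock: — | the warehouse floor: sample B, sample H, sample K, sample L, sample P, sample Q]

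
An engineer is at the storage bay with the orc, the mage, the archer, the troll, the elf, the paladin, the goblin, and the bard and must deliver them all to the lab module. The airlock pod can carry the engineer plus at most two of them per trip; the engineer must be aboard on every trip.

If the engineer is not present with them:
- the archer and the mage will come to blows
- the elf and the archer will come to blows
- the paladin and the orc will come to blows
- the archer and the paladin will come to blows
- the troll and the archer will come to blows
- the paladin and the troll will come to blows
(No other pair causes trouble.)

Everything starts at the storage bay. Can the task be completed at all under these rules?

Yes

1. Engineer goes to the lab module with the archer and the paladin.
2. Engineer goes back to the storage bay with the archer.
3. Engineer goes to the lab module with the archer and the orc.
4. Engineer goes back to the storage bay with the paladin.
5. Engineer goes to the lab module with the mage and the troll.
6. Engineer goes back to the storage bay with the archer.
7. Engineer goes to the lab module with the archer and the elf.
8. Engineer goes back to the storage bay with the archer.
9. Engineer goes to the lab module with the archer and the goblin.
10. Engineer goes back to the storage bay with the archer.
11. Engineer goes to the lab module with the archer and the bard.
12. Engineer goes back to the storage bay with the archer.
13. Engineer goes to the lab module with the archer and the paladin.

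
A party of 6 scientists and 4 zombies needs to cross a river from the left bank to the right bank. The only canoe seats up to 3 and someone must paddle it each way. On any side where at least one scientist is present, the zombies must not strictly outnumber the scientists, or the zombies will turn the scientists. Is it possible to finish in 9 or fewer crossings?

Yes — this plan uses 9 crossings (≤ 9):
1. 2 zombies → the right bank.  (the left bank: 6S 2Z; the right bank: 0S 2Z)
2. 1 zombie ← the left bank.  (the left bank: 6S 3Z; the right bank: 0S 1Z)
3. 3 zombies → the right bank.  (the left bank: 6S 0Z; the right bank: 0S 4Z)
4. 1 zombie ← the left bank.  (the left bank: 6S 1Z; the right bank: 0S 3Z)
5. 3 scientists → the right bank.  (the left bank: 3S 1Z; the right bank: 3S 3Z)
6. 1 zombie ← the left bank.  (the left bank: 3S 2Z; the right bank: 3S 2Z)
7. 1 scientist and 2 zombies → the right bank.  (the left bank: 2S 0Z; the right bank: 4S 4Z)
8. 1 zombie ← the left bank.  (the left bank: 2S 1Z; the right bank: 4S 3Z)
9. 2 scientists and 1 zombie → the right bank.  (the left bank: 0S 0Z; the right bank: 6S 4Z)

Yes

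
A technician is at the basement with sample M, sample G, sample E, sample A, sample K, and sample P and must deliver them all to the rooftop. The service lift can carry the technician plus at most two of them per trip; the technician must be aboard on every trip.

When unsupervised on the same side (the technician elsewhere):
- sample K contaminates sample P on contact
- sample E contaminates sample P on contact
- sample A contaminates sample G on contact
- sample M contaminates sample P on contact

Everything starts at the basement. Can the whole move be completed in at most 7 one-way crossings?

Yes

Yes — this plan uses 7 crossings (≤ 7):
1. Technician goes to the rooftop with sample G and sample P.
2. Technician goes back to the basement alone.
3. Technician goes to the rooftop with sample M.
4. Technician goes back to the basement with sample P.
5. Technician goes to the rooftop with sample E and sample K.
6. Technician goes back to the basement alone.
7. Technician goes to the rooftop with sample A and sample P.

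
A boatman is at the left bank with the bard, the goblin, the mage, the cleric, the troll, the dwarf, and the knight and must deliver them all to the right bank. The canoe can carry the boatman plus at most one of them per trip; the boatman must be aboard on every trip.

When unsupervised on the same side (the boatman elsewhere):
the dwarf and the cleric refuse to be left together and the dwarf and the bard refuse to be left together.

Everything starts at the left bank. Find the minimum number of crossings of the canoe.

15

Counting alone: the boatman can take at most 1 across per trip to the right bank, so moving all 7 needs at least 7 loaded trips out, with a return between consecutive ones — at least 13 crossings.
The safety rule pushes this higher. Following every safe sequence of crossings, the most of the 7 that can be at the right bank as the canoe arrives there on crossing 13 is 6 — never all 7.
So no plan with fewer than 15 crossings exists, and this one achieves 15:
1. Boatman goes to the right bank with the dwarf.
2. Boatman goes back to the left bank alone.
3. Boatman goes to the right bank with the bard.
4. Boatman goes back to the left bank with the dwarf.
5. Boatman goes to the right bank with the cleric.
6. Boatman goes back to the left bank alone.
7. Boatman goes to the right bank with the goblin.
8. Boatman goes back to the left bank alone.
9. Boatman goes to the right bank with the mage.
10. Boatman goes back to the left bank alone.
11. Boatman goes to the right bank with the troll.
12. Boatman goes back to the left bank alone.
13. Boatman goes to the right bank with the knight.
14. Boatman goes back to the left bank alone.
15. Boatman goes to the right bank with the dwarf.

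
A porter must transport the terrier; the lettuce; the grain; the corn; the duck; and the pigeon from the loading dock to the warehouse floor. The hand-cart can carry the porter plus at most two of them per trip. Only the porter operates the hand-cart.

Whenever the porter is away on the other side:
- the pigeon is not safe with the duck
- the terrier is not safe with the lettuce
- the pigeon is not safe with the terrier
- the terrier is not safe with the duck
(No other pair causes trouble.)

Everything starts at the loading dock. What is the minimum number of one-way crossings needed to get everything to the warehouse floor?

Counting alone: the porter can take at most 2 across per trip to the warehouse floor, so moving all 6 needs at least 3 loaded trips out, with a return between consecutive ones — at least 5 crossings.
The safety rule pushes this higher. Following every safe sequence of crossings, the most of the 6 that can be at the warehouse floor as the hand-cart arrives there on crossings 5, 7 is 4, 5 respectively — never all 6.
So no plan with fewer than 9 crossings exists, and this one achieves 9:
1. Porter goes to the warehouse floor with the duck and the terrier.  [the loading dock: the corn, the grain, the lettuce, the pigeon | the warehouse floor: the duck, the terrier]
2. Porter goes back to the loading dock with the terrier.  [the loading dock: the corn, the grain, the lettuce, the pigeon, the terrier | the warehouse floor: the duck]
3. Porter goes to the warehouse floor with the lettuce and the terrier.  [the loading dock: the corn, the grain, the pigeon | the warehouse floor: the duck, the lettuce, the terrier]
4. Porter goes back to the loading dock with the terrier.  [the loading dock: the corn, the grain, the pigeon, the terrier | the warehouse floor: the duck, the lettuce]
5. Porter goes to the warehouse floor with the grain and the terrier.  [the loading dock: the corn, the pigeon | the warehouse floor: the duck, the grain, the lettuce, the terrier]
6. Porter goes back to the loading dock with the terrier.  [the loading dock: the corn, the pigeon, the terrier | the warehouse floor: the duck, the grain, the lettuce]
7. Porter goes to the warehouse floor with the corn and the terrier.  [the loading dock: the pigeon | the warehouse floor: the corn, the duck, the grain, the lettuce, the terrier]
8. Porter goes back to the loading dock with the terrier.  [the loading dock: the pigeon, the terrier | the warehouse floor: the corn, the duck, the grain, the lettuce]
9. Porter goes to the warehouse floor with the pigeon and the terrier.  [the loading dock: — | the warehouse floor: the corn, the duck, the grain, the lettuce, the pigeon, the terrier]

9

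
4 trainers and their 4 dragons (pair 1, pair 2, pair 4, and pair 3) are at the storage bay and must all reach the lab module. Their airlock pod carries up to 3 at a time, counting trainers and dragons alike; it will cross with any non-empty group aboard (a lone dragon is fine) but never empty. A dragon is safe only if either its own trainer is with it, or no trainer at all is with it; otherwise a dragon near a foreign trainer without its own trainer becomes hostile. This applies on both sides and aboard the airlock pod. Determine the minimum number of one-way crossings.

9

Counting alone: each trip to the lab module takes at most 3 across and each return brings at least 1 back, so after t trips out (and t−1 returns) at most 3t − (t−1) of the 8 are across; that first reaches 8 at t = 4, so at least 7 crossings are needed.
The safety rule pushes this higher. Following every safe sequence of crossings, the most of the 8 that can be at the lab module as the airlock pod arrives there on crossing 7 is 7 — never all 8.
So no plan with fewer than 9 crossings exists, and this one achieves 9:
1. dragon 1 and trainer 1 cross → the lab module.
2. trainer 1 crosses ← the storage bay.
3. dragon 2, trainer 1, and trainer 2 cross → the lab module.
4. dragon 1 and trainer 1 cross ← the storage bay.
5. trainer 1, trainer 3, and trainer 4 cross → the lab module.
6. dragon 2 crosses ← the storage bay.
7. dragon 1 and dragon 2 cross → the lab module.
8. dragon 1 crosses ← the storage bay.
9. dragon 1, dragon 3, and dragon 4 cross → the lab module.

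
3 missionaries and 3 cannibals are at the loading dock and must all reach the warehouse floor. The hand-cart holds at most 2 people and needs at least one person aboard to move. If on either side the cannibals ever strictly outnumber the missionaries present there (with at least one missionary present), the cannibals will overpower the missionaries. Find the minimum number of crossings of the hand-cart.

11

Counting alone: each trip to the warehouse floor takes at most 2 across and each return brings at least 1 back, so after t trips out (and t−1 returns) at most 2t − (t−1) of the 6 are across; that first reaches 6 at t = 5, so at least 9 crossings are needed.
The safety rule pushes this higher. Following every safe sequence of crossings, the most of the 6 that can be at the warehouse floor as the hand-cart arrives there on crossing 9 is 5 — never all 6.
So no plan with fewer than 11 crossings exists, and this one achieves 11:
1. 2 cannibals → the warehouse floor.  (the loading dock: 3M 1C; the warehouse floor: 0M 2C)
2. 1 cannibal ← the loading dock.  (the loading dock: 3M 2C; the warehouse floor: 0M 1C)
3. 2 cannibals → the warehouse floor.  (the loading dock: 3M 0C; the warehouse floor: 0M 3C)
4. 1 cannibal ← the loading dock.  (the loading dock: 3M 1C; the warehouse floor: 0M 2C)
5. 2 missionaries → the warehouse floor.  (the loading dock: 1M 1C; the warehouse floor: 2M 2C)
6. 1 missionary and 1 cannibal ← the loading dock.  (the loading dock: 2M 2C; the warehouse floor: 1M 1C)
7. 2 missionaries → the warehouse floor.  (the loading dock: 0M 2C; the warehouse floor: 3M 1C)
8. 1 cannibal ← the loading dock.  (the loading dock: 0M 3C; the warehouse floor: 3M 0C)
9. 2 cannibals → the warehouse floor.  (the loading dock: 0M 1C; the warehouse floor: 3M 2C)
10. 1 cannibal ← the loading dock.  (the loading dock: 0M 2C; the warehouse floor: 3M 1C)
11. 2 cannibals → the warehouse floor.  (the loading dock: 0M 0C; the warehouse floor: 3M 3C)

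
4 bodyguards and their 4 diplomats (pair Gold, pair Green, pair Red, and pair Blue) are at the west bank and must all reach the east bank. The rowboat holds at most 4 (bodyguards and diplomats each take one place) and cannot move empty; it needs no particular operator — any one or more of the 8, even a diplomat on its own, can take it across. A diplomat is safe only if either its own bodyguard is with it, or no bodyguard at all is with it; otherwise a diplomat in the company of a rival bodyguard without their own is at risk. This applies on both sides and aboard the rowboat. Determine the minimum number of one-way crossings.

5

Counting alone: each trip to the east bank takes at most 4 across and each return brings at least 1 back, so after t trips out (and t−1 returns) at most 4t − (t−1) of the 8 are across; that first reaches 8 at t = 3, so at least 5 crossings are needed.
The plan below uses exactly 5 crossings, so it is optimal:
1. bodyguard Gold and diplomat Gold cross → the east bank.
2. bodyguard Gold crosses ← the west bank.
3. bodyguard Blue, bodyguard Gold, bodyguard Green, and bodyguard Red cross → the east bank.
4. diplomat Gold crosses ← the west bank.
5. diplomat Blue, diplomat Gold, diplomat Green, and diplomat Red cross → the east bank.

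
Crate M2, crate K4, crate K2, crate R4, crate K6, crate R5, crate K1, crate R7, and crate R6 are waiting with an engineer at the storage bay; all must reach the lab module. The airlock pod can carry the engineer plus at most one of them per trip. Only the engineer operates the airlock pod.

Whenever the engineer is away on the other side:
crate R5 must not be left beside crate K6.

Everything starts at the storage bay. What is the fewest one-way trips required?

Counting alone: the engineer can take at most 1 across per trip to the lab module, so moving all 9 needs at least 9 loaded trips out, with a return between consecutive ones — at least 17 crossings.
The plan below uses exactly 17 crossings, so it is optimal:
1. Engineer goes to the lab module with crate K6.  [the storage bay: crate K1, crate K2, crate K4, crate M2, crate R4, crate R5, crate R6, crate R7 | the lab module: crate K6]
2. Engineer goes back to the storage bay alone.  [the storage bay: crate K1, crate K2, crate K4, crate M2, crate R4, crate R5, crate R6, crate R7 | the lab module: crate K6]
3. Engineer goes to the lab module with crate M2.  [the storage bay: crate K1, crate K2, crate K4, crate R4, crate R5, crate R6, crate R7 | the lab module: crate K6, crate M2]
4. Engineer goes back to the storage bay alone.  [the storage bay: crate K1, crate K2, crate K4, crate R4, crate R5, crate R6, crate R7 | the lab module: crate K6, crate M2]
5. Engineer goes to the lab module with crate K4.  [the storage bay: crate K1, crate K2, crate R4, crate R5, crate R6, crate R7 | the lab module: crate K4, crate K6, crate M2]
6. Engineer goes back to the storage bay alone.  [the storage bay: crate K1, crate K2, crate R4, crate R5, crate R6, crate R7 | the lab module: crate K4, crate K6, crate M2]
7. Engineer goes to the lab module with crate K2.  [the storage bay: crate K1, crate R4, crate R5, crate R6, crate R7 | the lab module: crate K2, crate K4, crate K6, crate M2]
8. Engineer goes back to the storage bay alone.  [the storage bay: crate K1, crate R4, crate R5, crate R6, crate R7 | the lab module: crate K2, crate K4, crate K6, crate M2]
9. Engineer goes to the lab module with crate R4.  [the storage bay: crate K1, crate R5, crate R6, crate R7 | the lab module: crate K2, crate K4, crate K6, crate M2, crate R4]
10. Engineer goes back to the storage bay alone.  [the storage bay: crate K1, crate R5, crate R6, crate R7 | the lab module: crate K2, crate K4, crate K6, crate M2, crate R4]
11. Engineer goes to the lab module with crate K1.  [the storage bay: crate R5, crate R6, crate R7 | the lab module: crate K1, crate K2, crate K4, crate K6, crate M2, crate R4]
12. Engineer goes back to the storage bay alone.  [the storage bay: crate R5, crate R6, crate R7 | the lab module: crate K1, crate K2, crate K4, crate K6, crate M2, crate R4]
13. Engineer goes to the lab module with crate R7.  [the storage bay: crate R5, crate R6 | the lab module: crate K1, crate K2, crate K4, crate K6, crate M2, crate R4, crate R7]
14. Engineer goes back to the storage bay alone.  [the storage bay: crate R5, crate R6 | the lab module: crate K1, crate K2, crate K4, crate K6, crate M2, crate R4, crate R7]
15. Engineer goes to the lab module with crate R6.  [the storage bay: crate R5 | the lab module: crate K1, crate K2, crate K4, crate K6, crate M2, crate R4, crate R6, crate R7]
16. Engineer goes back to the storage bay alone.  [the storage bay: crate R5 | the lab module: crate K1, crate K2, crate K4, crate K6, crate M2, crate R4, crate R6, crate R7]
17. Engineer goes to the lab module with crate R5.  [the storage bay: — | the lab module: crate K1, crate K2, crate K4, crate K6, crate M2, crate R4, crate R5, crate R6, crate R7]

17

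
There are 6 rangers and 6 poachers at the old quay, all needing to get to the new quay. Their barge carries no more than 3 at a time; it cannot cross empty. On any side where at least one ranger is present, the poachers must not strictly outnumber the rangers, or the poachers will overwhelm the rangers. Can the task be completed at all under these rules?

No

Following every safe sequence of crossings from the start, the most of the 12 that can be at the new quay as the barge arrives there on crossings 1, 3, 5 is 3, 5, 6 respectively; the best ever achieved is 6 of 12.
From crossing 7 on, no configuration arises that was not already reachable earlier: only 17 distinct safe configurations (who is on which side, and where the barge is) can ever be reached, none of them has everyone across, and every continuation just revisits them. They are: 0 rangers + 0 poachers across (barge back at the start); 0 rangers + 1 poacher across (barge there); 0 rangers + 1 poacher across (barge back at the start); 0 rangers + 2 poachers across (barge there); 0 rangers + 2 poachers across (barge back at the start); 0 rangers + 3 poachers across (barge there); 0 rangers + 3 poachers across (barge back at the start); 0 rangers + 4 poachers across (barge there); 0 rangers + 4 poachers across (barge back at the start); 0 rangers + 5 poachers across (barge there); 0 rangers + 5 poachers across (barge back at the start); 0 rangers + 6 poachers across (barge there); 1 ranger + 1 poacher across (barge there); 1 ranger + 1 poacher across (barge back at the start); 2 rangers + 2 poachers across (barge there); 2 rangers + 2 poachers across (barge back at the start); 3 rangers + 3 poachers across (barge there). So no valid plan exists.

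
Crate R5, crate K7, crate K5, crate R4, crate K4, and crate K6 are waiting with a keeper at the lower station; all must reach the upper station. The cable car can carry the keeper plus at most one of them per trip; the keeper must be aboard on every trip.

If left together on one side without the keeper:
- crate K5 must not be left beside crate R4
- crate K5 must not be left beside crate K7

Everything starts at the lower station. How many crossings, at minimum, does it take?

13

Counting alone: the keeper can take at most 1 across per trip to the upper station, so moving all 6 needs at least 6 loaded trips out, with a return between consecutive ones — at least 11 crossings.
The safety rule pushes this higher. Following every safe sequence of crossings, the most of the 6 that can be at the upper station as the cable car arrives there on crossing 11 is 5 — never all 6.
So no plan with fewer than 13 crossings exists, and this one achieves 13:
1. Keeper goes to the upper station with crate K5.
2. Keeper goes back to the lower station alone.
3. Keeper goes to the upper station with crate R5.
4. Keeper goes back to the lower station alone.
5. Keeper goes to the upper station with crate K7.
6. Keeper goes back to the lower station with crate K5.
7. Keeper goes to the upper station with crate R4.
8. Keeper goes back to the lower station alone.
9. Keeper goes to the upper station with crate K4.
10. Keeper goes back to the lower station alone.
11. Keeper goes to the upper station with crate K6.
12. Keeper goes back to the lower station alone.
13. Keeper goes to the upper station with crate K5.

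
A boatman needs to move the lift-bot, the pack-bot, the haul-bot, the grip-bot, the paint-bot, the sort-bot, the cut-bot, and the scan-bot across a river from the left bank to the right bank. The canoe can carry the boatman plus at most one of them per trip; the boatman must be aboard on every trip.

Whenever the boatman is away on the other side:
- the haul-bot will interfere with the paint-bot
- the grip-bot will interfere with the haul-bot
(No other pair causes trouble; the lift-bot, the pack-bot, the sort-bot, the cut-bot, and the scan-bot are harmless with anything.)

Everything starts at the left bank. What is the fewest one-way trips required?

17

Counting alone: the boatman can take at most 1 across per trip to the right bank, so moving all 8 needs at least 8 loaded trips out, with a return between consecutive ones — at least 15 crossings.
The safety rule pushes this higher. Following every safe sequence of crossings, the most of the 8 that can be at the right bank as the canoe arrives there on crossing 15 is 7 — never all 8.
So no plan with fewer than 17 crossings exists, and this one achieves 17:
1. Boatman goes to the right bank with the haul-bot.  [the left bank: the cut-bot, the grip-bot, the lift-bot, the pack-bot, the paint-bot, the scan-bot, the sort-bot | the right bank: the haul-bot]
2. Boatman goes back to the left bank alone.  [the left bank: the cut-bot, the grip-bot, the lift-bot, the pack-bot, the paint-bot, the scan-bot, the sort-bot | the right bank: the haul-bot]
3. Boatman goes to the right bank with the lift-bot.  [the left bank: the cut-bot, the grip-bot, the pack-bot, the paint-bot, the scan-bot, the sort-bot | the right bank: the haul-bot, the lift-bot]
4. Boatman goes back to the left bank alone.  [the left bank: the cut-bot, the grip-bot, the pack-bot, the paint-bot, the scan-bot, the sort-bot | the right bank: the haul-bot, the lift-bot]
5. Boatman goes to the right bank with the pack-bot.  [the left bank: the cut-bot, the grip-bot, the paint-bot, the scan-bot, the sort-bot | the right bank: the haul-bot, the lift-bot, the pack-bot]
6. Boatman goes back to the left bank alone.  [the left bank: the cut-bot, the grip-bot, the paint-bot, the scan-bot, the sort-bot | the right bank: the haul-bot, the lift-bot, the pack-bot]
7. Boatman goes to the right bank with the grip-bot.  [the left bank: the cut-bot, the paint-bot, the scan-bot, the sort-bot | the right bank: the grip-bot, the haul-bot, the lift-bot, the pack-bot]
8. Boatman goes back to the left bank with the haul-bot.  [the left bank: the cut-bot, the haul-bot, the paint-bot, the scan-bot, the sort-bot | the right bank: the grip-bot, the lift-bot, the pack-bot]
9. Boatman goes to the right bank with the paint-bot.  [the left bank: the cut-bot, the haul-bot, the scan-bot, the sort-bot | the right bank: the grip-bot, the lift-bot, the pack-bot, the paint-bot]
10. Boatman goes back to the left bank alone.  [the left bank: the cut-bot, the haul-bot, the scan-bot, the sort-bot | the right bank: the grip-bot, the lift-bot, the pack-bot, the paint-bot]
11. Boatman goes to the right bank with the sort-bot.  [the left bank: the cut-bot, the haul-bot, the scan-bot | the right bank: the grip-bot, the lift-bot, the pack-bot, the paint-bot, the sort-bot]
12. Boatman goes back to the left bank alone.  [the left bank: the cut-bot, the haul-bot, the scan-bot | the right bank: the grip-bot, the lift-bot, the pack-bot, the paint-bot, the sort-bot]
13. Boatman goes to the right bank with the cut-bot.  [the left bank: the haul-bot, the scan-bot | the right bank: the cut-bot, the grip-bot, the lift-bot, the pack-bot, the paint-bot, the sort-bot]
14. Boatman goes back to the left bank alone.  [the left bank: the haul-bot, the scan-bot | the right bank: the cut-bot, the grip-bot, the lift-bot, the pack-bot, the paint-bot, the sort-bot]
15. Boatman goes to the right bank with the scan-bot.  [the left bank: the haul-bot | the right bank: the cut-bot, the grip-bot, the lift-bot, the pack-bot, the paint-bot, the scan-bot, the sort-bot]
16. Boatman goes back to the left bank alone.  [the left bank: the haul-bot | the right bank: the cut-bot, the grip-bot, the lift-bot, the pack-bot, the paint-bot, the scan-bot, the sort-bot]
17. Boatman goes to the right bank with the haul-bot.  [the left bank: — | the right bank: the cut-bot, the grip-bot, the haul-bot, the lift-bot, the pack-bot, the paint-bot, the scan-bot, the sort-bot]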